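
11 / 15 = 0.73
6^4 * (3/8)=486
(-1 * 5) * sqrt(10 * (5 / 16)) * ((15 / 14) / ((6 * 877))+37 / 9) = -22715425 * sqrt(2) / 884016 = -36.34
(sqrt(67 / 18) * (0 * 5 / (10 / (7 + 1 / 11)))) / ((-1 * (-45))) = 0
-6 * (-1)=6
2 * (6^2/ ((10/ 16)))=576/ 5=115.20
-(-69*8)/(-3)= -184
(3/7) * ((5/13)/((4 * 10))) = 3/728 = 0.00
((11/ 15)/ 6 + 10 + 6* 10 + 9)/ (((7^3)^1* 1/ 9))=7121/ 3430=2.08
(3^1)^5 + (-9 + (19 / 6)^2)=8785 / 36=244.03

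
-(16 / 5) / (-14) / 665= 8 / 23275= 0.00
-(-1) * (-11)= -11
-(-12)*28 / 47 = 336 / 47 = 7.15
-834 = -834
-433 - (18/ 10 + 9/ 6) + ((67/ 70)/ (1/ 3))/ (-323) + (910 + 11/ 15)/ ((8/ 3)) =-1714451/ 18088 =-94.78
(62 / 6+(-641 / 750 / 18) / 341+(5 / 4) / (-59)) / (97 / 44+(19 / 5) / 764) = 267477193223 / 57311440650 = 4.67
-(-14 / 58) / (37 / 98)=686 / 1073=0.64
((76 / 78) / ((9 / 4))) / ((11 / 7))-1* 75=-288511 / 3861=-74.72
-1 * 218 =-218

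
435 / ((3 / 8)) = 1160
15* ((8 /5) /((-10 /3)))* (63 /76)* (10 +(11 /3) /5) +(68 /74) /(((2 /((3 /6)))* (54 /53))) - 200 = -500786309 /1898100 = -263.84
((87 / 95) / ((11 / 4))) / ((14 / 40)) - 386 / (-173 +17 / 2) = 32396 / 9823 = 3.30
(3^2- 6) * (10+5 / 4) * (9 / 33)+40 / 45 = 3997 / 396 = 10.09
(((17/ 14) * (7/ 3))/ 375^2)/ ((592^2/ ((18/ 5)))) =17/ 82140000000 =0.00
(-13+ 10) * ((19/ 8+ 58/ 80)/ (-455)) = 93/ 4550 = 0.02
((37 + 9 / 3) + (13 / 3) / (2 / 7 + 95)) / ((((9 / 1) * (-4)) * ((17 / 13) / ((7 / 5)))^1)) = -1.19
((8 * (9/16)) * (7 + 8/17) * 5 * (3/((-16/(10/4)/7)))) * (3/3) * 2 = -600075/544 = -1103.08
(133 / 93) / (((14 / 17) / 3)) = 323 / 62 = 5.21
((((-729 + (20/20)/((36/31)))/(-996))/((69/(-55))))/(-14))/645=288343/4468159584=0.00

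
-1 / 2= -0.50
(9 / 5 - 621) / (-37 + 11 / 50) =10320 / 613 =16.84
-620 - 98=-718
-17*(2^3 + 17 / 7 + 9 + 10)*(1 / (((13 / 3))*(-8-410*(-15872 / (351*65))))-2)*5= 4428186197 / 885500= 5000.77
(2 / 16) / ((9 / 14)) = 7 / 36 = 0.19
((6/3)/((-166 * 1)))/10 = -1/830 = -0.00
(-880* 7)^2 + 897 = 37946497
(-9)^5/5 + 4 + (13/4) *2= -117993/10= -11799.30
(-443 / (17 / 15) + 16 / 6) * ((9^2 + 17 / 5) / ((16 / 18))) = -12532767 / 340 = -36861.08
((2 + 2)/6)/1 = 2/3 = 0.67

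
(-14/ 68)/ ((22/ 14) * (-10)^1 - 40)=49/ 13260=0.00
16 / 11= 1.45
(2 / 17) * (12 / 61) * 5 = 0.12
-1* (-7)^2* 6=-294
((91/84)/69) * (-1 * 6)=-13/138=-0.09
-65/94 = -0.69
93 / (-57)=-31 / 19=-1.63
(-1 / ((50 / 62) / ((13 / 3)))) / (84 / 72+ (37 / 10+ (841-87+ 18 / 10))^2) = -0.00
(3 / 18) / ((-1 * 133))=-1 / 798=-0.00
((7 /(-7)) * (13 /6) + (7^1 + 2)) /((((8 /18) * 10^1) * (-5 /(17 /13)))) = -2091 /5200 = -0.40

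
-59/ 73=-0.81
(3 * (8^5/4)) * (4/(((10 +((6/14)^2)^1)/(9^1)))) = 43352064/499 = 86877.88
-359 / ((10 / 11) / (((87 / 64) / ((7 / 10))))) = -343563 / 448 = -766.88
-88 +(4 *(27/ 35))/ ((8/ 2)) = -3053/ 35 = -87.23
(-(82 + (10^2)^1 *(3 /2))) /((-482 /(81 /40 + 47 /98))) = 142361 /118090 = 1.21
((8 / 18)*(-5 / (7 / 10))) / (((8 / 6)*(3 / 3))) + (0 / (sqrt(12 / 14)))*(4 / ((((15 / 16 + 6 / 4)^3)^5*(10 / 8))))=-2.38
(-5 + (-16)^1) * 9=-189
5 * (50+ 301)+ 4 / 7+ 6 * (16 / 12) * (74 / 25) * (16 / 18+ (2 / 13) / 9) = 36384589 / 20475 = 1777.03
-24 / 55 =-0.44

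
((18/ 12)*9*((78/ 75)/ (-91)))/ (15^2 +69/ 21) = -27/ 39950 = -0.00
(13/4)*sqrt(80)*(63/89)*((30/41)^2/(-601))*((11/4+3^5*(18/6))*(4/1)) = -53.65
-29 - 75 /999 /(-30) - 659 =-1374619 /1998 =-688.00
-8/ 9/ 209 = -8/ 1881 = -0.00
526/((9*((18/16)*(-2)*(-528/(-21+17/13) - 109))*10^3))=16/50625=0.00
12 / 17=0.71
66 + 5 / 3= 203 / 3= 67.67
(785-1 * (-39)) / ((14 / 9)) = 3708 / 7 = 529.71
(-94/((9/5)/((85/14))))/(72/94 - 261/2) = 375530/153657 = 2.44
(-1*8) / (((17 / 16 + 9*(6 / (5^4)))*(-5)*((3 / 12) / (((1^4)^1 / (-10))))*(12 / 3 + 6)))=-640 / 11489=-0.06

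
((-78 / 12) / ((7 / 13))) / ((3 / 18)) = -507 / 7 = -72.43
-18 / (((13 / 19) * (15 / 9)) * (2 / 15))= -1539 / 13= -118.38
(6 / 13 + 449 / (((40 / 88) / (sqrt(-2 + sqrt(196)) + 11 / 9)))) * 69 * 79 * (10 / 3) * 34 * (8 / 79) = 8840316064 / 117 + 123593536 * sqrt(3) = 289628540.80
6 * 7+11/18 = 767/18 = 42.61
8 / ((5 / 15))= 24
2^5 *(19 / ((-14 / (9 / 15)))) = -912 / 35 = -26.06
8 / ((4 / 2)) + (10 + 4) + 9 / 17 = 315 / 17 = 18.53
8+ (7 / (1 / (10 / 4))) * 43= 1521 / 2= 760.50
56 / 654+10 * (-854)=-2792552 / 327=-8539.91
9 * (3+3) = 54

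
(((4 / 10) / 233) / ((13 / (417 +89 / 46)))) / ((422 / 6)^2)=173439 / 15508222535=0.00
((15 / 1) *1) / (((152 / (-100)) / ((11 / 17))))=-4125 / 646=-6.39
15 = 15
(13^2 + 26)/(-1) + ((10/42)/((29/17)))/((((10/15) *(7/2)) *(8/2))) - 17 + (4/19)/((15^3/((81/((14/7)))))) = -2861658021/13499500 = -211.98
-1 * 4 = -4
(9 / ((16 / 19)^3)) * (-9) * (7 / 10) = -3889053 / 40960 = -94.95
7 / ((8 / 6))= 5.25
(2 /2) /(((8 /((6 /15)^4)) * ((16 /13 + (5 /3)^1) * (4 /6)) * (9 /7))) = 91 /70625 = 0.00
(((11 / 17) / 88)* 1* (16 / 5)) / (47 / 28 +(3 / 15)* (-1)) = 56 / 3519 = 0.02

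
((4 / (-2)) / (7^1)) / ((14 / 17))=-17 / 49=-0.35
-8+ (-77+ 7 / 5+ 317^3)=159274647 / 5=31854929.40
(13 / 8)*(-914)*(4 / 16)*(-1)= 5941 / 16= 371.31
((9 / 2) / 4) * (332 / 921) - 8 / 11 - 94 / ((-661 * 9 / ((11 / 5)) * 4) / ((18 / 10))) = -17081458 / 55804925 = -0.31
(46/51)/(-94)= -0.01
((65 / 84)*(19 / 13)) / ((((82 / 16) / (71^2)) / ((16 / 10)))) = 1532464 / 861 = 1779.87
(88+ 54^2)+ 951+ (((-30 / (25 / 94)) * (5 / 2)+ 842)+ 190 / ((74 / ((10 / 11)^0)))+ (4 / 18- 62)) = 1483778 / 333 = 4455.79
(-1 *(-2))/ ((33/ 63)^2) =882/ 121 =7.29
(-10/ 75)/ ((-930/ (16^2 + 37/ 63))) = 3233/ 87885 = 0.04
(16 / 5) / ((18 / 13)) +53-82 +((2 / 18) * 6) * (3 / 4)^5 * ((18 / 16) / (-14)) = -68902949 / 2580480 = -26.70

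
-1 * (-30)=30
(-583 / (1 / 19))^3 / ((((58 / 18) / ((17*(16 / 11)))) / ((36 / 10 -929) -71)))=1506915564657563808 / 145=10392521135569405.57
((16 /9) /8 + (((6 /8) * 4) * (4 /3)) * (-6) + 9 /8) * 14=-317.14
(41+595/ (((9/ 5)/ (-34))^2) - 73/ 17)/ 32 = 73093511/ 11016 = 6635.21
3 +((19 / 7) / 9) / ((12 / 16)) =643 / 189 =3.40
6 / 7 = 0.86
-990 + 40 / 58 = -28690 / 29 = -989.31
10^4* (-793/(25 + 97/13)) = -51545000/211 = -244289.10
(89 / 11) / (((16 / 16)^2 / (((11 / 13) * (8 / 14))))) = 356 / 91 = 3.91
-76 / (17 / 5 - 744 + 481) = 190 / 649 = 0.29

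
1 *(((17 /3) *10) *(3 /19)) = 170 /19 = 8.95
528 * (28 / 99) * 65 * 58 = 1688960 / 3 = 562986.67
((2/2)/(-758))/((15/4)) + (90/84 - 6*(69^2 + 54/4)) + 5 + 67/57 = -14436440539/504070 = -28639.75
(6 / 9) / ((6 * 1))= 1 / 9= 0.11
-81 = -81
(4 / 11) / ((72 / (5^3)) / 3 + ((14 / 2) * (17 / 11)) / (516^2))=133128000 / 70306459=1.89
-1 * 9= -9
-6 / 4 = -3 / 2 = -1.50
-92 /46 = -2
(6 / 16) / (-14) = -3 / 112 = -0.03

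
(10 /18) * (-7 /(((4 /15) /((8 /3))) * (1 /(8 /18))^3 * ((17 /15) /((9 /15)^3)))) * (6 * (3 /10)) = -896 /765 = -1.17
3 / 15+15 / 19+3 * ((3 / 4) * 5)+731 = 282431 / 380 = 743.24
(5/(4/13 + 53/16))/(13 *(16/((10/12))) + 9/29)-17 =-463719037/27286461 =-16.99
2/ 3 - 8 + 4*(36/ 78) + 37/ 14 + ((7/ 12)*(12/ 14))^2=-2833/ 1092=-2.59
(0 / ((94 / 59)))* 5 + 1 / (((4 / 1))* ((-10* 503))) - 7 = -140841 / 20120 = -7.00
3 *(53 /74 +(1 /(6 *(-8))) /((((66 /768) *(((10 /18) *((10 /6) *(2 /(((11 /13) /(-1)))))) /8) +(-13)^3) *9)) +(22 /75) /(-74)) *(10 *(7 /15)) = 840415253363 /84281337075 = 9.97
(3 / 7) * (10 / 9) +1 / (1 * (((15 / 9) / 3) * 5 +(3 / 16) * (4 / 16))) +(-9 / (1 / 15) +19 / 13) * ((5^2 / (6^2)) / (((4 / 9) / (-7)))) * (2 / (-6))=-431759759 / 888342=-486.03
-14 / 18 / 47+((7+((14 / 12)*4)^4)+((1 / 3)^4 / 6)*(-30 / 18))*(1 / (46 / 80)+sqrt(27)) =3337.71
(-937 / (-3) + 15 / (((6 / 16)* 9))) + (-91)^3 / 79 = -6556910 / 711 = -9222.10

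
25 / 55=5 / 11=0.45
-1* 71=-71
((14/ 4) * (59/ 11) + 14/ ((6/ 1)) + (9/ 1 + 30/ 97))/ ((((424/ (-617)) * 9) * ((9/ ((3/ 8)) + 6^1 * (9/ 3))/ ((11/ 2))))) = -0.64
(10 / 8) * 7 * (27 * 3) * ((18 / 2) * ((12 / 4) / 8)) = 76545 / 32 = 2392.03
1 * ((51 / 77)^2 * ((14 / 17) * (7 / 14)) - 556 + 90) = -394549 / 847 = -465.82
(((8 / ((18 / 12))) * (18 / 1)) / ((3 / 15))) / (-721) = -480 / 721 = -0.67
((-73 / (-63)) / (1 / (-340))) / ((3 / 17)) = -421940 / 189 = -2232.49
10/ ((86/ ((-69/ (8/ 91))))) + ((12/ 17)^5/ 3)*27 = -43806026643/ 488430808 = -89.69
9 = 9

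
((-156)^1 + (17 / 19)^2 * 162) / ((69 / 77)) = -243782 / 8303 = -29.36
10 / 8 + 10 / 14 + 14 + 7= 643 / 28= 22.96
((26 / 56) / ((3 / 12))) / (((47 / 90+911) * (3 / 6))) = 2340 / 574259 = 0.00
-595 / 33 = -18.03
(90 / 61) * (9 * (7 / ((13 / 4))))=22680 / 793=28.60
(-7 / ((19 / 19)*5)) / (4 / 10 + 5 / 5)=-1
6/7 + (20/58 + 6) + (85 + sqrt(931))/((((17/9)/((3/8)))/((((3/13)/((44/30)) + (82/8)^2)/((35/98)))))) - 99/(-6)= 318502989 * sqrt(19)/777920 + 9280621529/1857856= 6780.00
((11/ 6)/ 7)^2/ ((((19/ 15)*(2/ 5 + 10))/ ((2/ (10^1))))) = 605/ 580944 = 0.00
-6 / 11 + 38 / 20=149 / 110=1.35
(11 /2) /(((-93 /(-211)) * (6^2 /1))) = 2321 /6696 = 0.35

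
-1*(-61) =61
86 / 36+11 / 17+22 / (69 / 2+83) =231779 / 71910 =3.22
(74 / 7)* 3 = 222 / 7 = 31.71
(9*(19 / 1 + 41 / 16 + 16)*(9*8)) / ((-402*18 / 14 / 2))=-12621 / 134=-94.19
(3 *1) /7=3 /7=0.43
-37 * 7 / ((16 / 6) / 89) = -69153 / 8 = -8644.12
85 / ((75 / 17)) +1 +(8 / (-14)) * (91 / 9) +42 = 2542 / 45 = 56.49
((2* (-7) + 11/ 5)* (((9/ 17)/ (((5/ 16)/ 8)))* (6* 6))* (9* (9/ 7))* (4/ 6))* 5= -132129792/ 595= -222066.88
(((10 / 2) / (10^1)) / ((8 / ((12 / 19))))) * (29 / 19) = 87 / 1444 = 0.06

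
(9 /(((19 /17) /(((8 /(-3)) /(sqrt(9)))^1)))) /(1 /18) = -2448 /19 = -128.84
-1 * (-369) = 369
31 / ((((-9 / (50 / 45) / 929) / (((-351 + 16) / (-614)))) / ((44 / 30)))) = -212248630 / 74601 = -2845.12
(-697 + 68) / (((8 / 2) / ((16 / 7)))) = -2516 / 7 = -359.43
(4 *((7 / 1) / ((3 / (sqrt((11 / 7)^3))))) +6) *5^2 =150 +1100 *sqrt(77) / 21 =609.64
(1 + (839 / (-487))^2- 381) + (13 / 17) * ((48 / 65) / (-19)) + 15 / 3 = -142510027322 / 383027935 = -372.06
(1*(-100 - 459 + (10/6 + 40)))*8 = -12416/3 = -4138.67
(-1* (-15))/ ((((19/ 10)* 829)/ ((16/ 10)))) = 240/ 15751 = 0.02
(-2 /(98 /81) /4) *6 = -243 /98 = -2.48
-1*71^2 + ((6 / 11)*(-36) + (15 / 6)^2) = -222393 / 44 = -5054.39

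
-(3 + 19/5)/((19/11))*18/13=-6732/1235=-5.45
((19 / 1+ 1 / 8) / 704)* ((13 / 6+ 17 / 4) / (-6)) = -119 / 4096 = -0.03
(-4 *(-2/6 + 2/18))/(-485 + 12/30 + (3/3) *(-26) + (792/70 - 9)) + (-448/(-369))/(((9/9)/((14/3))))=5.66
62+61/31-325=-8092/31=-261.03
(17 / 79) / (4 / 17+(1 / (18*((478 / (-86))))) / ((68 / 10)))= 2486556 / 2701879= 0.92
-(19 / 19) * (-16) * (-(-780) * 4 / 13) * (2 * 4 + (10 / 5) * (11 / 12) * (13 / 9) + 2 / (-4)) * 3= 350720 / 3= 116906.67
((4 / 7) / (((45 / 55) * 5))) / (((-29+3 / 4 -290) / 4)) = -704 / 400995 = -0.00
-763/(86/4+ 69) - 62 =-12748/181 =-70.43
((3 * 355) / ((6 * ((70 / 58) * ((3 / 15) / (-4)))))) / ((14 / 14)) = -20590 / 7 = -2941.43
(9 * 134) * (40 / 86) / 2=12060 / 43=280.47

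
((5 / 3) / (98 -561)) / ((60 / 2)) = -1 / 8334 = -0.00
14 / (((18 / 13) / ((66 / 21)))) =286 / 9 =31.78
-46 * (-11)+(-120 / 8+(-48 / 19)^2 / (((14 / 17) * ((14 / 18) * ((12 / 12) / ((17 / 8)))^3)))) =41506397 / 70756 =586.61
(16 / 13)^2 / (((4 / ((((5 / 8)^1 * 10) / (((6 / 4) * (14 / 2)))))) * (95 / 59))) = 9440 / 67431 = 0.14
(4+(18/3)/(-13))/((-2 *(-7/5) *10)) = 23/182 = 0.13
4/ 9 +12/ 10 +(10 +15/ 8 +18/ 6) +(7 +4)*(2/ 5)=7531/ 360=20.92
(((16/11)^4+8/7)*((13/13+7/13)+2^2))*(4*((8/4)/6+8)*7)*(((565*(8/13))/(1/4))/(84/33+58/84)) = 209904113664000/67256761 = 3120937.00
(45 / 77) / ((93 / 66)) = 90 / 217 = 0.41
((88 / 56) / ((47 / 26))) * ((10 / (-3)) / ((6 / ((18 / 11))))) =-0.79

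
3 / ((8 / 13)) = 39 / 8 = 4.88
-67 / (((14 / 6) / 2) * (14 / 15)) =-61.53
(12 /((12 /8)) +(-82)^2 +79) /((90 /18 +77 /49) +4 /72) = 858186 /835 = 1027.77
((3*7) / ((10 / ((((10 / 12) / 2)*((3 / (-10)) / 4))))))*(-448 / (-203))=-21 / 145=-0.14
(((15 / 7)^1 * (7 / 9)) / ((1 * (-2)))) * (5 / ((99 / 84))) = -350 / 99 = -3.54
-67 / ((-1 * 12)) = 67 / 12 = 5.58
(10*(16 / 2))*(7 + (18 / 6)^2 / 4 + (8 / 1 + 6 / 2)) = 1620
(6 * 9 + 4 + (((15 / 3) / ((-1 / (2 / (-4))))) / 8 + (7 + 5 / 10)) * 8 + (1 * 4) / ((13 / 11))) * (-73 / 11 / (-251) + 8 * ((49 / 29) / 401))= 6220488609 / 834799394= 7.45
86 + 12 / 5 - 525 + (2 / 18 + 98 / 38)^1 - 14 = -382963 / 855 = -447.91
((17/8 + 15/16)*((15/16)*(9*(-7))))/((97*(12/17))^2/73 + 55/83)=-81082416555/29085875968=-2.79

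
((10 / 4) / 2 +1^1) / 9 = 1 / 4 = 0.25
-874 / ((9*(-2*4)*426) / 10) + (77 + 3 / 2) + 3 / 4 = 304937 / 3834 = 79.53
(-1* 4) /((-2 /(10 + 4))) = 28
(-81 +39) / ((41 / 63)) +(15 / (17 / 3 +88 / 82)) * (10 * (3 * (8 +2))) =20499966 / 33989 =603.14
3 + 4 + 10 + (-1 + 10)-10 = 16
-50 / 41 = -1.22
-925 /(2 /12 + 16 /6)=-5550 /17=-326.47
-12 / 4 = -3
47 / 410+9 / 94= 2027 / 9635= 0.21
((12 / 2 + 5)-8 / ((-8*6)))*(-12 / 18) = -67 / 9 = -7.44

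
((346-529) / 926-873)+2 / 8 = -1616699 / 1852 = -872.95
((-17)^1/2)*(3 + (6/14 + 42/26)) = -7803/182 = -42.87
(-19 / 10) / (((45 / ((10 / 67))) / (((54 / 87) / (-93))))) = 38 / 903495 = 0.00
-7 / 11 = -0.64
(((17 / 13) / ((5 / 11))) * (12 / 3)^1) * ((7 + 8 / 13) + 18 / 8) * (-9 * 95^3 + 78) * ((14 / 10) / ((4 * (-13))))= 5181624612549 / 219700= 23585000.51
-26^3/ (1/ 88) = -1546688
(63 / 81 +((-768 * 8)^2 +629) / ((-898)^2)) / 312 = 345389113 / 2264382432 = 0.15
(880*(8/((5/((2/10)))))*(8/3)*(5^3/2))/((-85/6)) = -56320/17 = -3312.94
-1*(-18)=18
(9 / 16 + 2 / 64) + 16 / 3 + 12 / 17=10825 / 1632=6.63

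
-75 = -75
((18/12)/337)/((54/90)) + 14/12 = 1187/1011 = 1.17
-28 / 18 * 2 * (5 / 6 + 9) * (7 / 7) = -826 / 27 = -30.59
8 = 8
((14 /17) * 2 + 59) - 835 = -13164 /17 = -774.35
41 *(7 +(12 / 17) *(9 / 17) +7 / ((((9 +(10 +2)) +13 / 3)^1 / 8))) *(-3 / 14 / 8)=-10.53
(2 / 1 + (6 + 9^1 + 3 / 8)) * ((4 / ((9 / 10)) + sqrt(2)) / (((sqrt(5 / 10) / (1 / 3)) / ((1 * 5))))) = 239.93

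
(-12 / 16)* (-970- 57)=3081 / 4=770.25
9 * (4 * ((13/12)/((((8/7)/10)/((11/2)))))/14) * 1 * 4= 2145/4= 536.25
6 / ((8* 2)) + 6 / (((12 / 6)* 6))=7 / 8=0.88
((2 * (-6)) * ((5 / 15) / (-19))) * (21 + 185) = 824 / 19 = 43.37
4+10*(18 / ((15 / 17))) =208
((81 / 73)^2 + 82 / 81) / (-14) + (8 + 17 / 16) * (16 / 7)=124209791 / 6043086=20.55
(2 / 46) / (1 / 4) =4 / 23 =0.17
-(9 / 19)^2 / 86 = -81 / 31046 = -0.00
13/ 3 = 4.33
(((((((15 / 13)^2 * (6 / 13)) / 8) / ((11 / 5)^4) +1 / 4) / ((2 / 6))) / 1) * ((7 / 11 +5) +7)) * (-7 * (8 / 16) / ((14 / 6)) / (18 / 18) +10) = 81.61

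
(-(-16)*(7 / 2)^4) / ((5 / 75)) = 36015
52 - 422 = -370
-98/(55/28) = -2744/55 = -49.89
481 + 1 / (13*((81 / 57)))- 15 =163585 / 351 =466.05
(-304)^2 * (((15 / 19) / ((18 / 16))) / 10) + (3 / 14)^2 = 3813403 / 588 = 6485.38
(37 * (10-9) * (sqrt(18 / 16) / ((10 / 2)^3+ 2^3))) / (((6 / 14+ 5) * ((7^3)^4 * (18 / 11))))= 407 * sqrt(2) / 239841824618928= 0.00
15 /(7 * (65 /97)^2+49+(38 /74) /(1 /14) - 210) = -5221995 /52452344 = -0.10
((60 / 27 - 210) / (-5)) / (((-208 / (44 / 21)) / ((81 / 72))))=-0.47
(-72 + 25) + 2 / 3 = -139 / 3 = -46.33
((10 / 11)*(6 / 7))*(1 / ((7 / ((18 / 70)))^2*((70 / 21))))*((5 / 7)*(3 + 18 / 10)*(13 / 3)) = 151632 / 32353475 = 0.00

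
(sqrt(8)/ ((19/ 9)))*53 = 954*sqrt(2)/ 19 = 71.01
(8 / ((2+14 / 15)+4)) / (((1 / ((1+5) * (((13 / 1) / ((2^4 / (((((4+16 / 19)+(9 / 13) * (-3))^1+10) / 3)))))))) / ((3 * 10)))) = 709425 / 988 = 718.04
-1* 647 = -647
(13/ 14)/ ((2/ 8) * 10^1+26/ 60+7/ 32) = 0.29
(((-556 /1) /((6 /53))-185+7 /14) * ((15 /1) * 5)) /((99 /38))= -14523125 /99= -146698.23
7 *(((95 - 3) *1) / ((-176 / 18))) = -1449 / 22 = -65.86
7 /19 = 0.37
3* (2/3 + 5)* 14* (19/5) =4522/5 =904.40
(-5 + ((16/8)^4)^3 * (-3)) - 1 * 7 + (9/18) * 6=-12297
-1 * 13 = -13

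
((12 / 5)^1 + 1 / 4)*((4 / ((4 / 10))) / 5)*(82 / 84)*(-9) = -6519 / 140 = -46.56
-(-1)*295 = 295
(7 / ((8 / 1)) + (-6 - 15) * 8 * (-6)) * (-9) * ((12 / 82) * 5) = -1089585 / 164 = -6643.81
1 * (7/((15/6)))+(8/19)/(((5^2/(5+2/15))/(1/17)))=339766/121125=2.81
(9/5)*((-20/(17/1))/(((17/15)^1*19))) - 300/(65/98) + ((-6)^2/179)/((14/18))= -40441379208/89442899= -452.15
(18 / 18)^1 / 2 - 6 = -11 / 2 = -5.50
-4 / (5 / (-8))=32 / 5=6.40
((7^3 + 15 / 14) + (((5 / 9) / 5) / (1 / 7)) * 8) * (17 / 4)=750329 / 504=1488.75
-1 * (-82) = 82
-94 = -94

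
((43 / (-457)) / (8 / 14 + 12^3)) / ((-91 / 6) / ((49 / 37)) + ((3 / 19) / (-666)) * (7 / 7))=4443663 / 934934027500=0.00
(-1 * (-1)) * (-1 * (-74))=74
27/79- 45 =-3528/79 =-44.66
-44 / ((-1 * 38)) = 22 / 19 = 1.16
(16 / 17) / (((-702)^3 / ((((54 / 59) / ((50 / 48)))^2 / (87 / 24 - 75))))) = 4096 / 139193957248125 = 0.00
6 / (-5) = -1.20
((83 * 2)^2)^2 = 759333136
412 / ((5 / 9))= 3708 / 5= 741.60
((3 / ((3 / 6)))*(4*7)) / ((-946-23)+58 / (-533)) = -89544 / 516535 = -0.17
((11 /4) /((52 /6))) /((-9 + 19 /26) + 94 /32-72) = -66 /16085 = -0.00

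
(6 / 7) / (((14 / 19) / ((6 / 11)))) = 342 / 539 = 0.63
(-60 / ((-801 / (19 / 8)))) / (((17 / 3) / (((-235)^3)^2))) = 16000397753984375 / 3026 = 5287639707199.07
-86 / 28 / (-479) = 43 / 6706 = 0.01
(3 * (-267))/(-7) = 801/7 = 114.43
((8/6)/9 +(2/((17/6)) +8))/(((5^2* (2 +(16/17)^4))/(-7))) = -0.89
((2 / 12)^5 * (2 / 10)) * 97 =97 / 38880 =0.00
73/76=0.96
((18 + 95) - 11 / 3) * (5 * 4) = 6560 / 3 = 2186.67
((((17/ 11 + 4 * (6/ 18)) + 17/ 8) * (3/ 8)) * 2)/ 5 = 1321/ 1760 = 0.75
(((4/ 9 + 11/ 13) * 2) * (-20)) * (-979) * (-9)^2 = 4093726.15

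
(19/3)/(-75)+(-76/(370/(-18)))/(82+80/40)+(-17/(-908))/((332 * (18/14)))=-709459811/17567348400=-0.04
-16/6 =-8/3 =-2.67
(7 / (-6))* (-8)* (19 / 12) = 133 / 9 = 14.78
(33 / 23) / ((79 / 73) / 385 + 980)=309155 / 211162839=0.00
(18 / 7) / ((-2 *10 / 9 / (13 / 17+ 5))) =-567 / 85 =-6.67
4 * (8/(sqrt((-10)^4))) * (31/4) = 62/25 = 2.48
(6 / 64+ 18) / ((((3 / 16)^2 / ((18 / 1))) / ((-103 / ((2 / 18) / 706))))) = -6062935968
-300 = -300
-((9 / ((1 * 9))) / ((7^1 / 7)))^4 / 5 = -1 / 5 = -0.20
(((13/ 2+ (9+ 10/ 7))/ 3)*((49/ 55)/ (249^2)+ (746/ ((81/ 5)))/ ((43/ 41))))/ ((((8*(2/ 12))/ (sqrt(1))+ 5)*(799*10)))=4577610073727/ 934930891887300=0.00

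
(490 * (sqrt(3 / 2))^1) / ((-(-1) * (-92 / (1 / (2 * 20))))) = -49 * sqrt(6) / 736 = -0.16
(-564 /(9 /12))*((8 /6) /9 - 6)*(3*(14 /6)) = 831712 /27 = 30804.15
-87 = -87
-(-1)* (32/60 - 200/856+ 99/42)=59699/22470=2.66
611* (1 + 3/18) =4277/6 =712.83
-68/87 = -0.78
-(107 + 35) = -142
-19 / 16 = -1.19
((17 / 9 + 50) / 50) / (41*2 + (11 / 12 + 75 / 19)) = 17746 / 1485375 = 0.01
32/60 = 8/15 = 0.53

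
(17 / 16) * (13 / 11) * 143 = 2873 / 16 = 179.56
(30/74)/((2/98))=735/37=19.86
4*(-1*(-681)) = 2724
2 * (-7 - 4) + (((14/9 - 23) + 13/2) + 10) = -485/18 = -26.94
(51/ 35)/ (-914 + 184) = -51/ 25550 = -0.00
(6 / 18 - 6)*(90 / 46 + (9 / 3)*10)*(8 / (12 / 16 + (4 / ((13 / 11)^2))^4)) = -2218787561120 / 104180934389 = -21.30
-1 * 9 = -9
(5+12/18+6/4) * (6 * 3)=129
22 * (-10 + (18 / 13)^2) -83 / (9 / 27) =-72133 / 169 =-426.82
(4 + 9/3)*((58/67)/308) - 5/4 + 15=40593/2948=13.77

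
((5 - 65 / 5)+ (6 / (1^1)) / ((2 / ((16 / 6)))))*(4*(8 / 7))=0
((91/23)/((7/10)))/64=65/736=0.09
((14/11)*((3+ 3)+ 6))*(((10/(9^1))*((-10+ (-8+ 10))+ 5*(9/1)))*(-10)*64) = -13260800/33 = -401842.42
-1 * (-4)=4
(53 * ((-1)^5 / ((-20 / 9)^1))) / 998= 477 / 19960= 0.02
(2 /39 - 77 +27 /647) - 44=-3050846 /25233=-120.91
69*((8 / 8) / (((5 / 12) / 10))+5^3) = 10281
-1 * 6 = -6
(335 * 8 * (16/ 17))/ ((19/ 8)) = 343040/ 323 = 1062.04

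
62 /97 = 0.64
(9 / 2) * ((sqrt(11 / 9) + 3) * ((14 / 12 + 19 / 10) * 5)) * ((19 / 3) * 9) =1311 * sqrt(11) + 11799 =16147.10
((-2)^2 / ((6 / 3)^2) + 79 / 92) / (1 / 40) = 1710 / 23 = 74.35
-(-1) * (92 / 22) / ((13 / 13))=46 / 11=4.18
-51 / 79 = -0.65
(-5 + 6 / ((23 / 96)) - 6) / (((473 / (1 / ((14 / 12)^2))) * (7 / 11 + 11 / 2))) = 2584 / 726915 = 0.00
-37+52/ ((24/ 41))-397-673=-6109/ 6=-1018.17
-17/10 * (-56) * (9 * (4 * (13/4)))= 55692/5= 11138.40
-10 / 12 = -5 / 6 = -0.83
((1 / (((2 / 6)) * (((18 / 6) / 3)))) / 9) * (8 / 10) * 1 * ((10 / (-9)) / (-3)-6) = -608 / 405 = -1.50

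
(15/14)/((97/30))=225/679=0.33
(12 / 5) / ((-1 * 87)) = -4 / 145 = -0.03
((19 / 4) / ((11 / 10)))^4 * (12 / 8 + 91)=15068365625 / 468512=32162.18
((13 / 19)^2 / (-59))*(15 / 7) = -2535 / 149093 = -0.02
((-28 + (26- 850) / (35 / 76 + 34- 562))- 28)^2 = 4763672917056 / 1607448649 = 2963.50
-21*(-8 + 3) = 105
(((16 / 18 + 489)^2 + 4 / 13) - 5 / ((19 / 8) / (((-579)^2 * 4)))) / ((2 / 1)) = -51679895117 / 40014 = -1291545.34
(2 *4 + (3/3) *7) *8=120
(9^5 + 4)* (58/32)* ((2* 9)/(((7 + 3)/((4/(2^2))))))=15412833/80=192660.41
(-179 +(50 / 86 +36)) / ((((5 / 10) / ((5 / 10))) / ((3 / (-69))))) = 6124 / 989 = 6.19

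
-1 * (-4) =4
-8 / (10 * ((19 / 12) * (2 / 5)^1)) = -24 / 19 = -1.26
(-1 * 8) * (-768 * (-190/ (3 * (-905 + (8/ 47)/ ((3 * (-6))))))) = 164597760/ 382819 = 429.96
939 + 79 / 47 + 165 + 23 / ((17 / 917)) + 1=1875515 / 799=2347.33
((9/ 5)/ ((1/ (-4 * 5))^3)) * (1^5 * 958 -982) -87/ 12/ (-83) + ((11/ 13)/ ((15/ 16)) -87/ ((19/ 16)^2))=8075647230127/ 23371140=345539.29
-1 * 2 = -2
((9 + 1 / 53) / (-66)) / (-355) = 239 / 620895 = 0.00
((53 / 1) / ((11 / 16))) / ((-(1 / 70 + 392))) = -59360 / 301851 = -0.20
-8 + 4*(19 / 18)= -34 / 9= -3.78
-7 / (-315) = 1 / 45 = 0.02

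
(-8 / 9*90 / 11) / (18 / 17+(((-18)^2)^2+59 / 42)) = -57120 / 824500853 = -0.00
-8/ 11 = -0.73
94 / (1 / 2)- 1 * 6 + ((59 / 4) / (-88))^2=22554009 / 123904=182.03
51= 51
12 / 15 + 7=7.80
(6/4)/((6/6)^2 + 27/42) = 21/23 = 0.91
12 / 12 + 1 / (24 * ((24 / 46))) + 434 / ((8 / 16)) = 250295 / 288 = 869.08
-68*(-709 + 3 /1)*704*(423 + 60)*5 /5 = 16324256256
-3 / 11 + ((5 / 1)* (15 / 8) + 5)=1241 / 88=14.10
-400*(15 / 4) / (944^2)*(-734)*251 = 34543875 / 111392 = 310.11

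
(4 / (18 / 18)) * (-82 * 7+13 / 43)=-98676 / 43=-2294.79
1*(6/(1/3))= 18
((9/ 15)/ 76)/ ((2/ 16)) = 6/ 95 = 0.06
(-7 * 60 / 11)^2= 1457.85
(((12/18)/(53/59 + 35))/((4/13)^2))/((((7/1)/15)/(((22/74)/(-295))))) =-1859/4388496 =-0.00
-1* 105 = -105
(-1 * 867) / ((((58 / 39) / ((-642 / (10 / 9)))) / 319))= 1074543327 / 10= 107454332.70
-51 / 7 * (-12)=612 / 7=87.43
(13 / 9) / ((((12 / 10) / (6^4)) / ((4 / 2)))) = 3120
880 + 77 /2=1837 /2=918.50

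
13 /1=13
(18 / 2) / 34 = 9 / 34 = 0.26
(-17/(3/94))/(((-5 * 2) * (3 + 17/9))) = 2397/220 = 10.90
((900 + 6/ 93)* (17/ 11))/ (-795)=-474334/ 271095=-1.75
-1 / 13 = -0.08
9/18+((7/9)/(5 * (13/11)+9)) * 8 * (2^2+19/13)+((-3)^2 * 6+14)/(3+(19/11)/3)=12337703/566046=21.80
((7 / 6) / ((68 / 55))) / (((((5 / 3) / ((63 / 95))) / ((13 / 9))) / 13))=91091 / 12920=7.05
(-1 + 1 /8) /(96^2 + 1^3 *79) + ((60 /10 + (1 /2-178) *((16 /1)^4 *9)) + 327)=-7785003231727 /74360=-104693427.00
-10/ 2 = -5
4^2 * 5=80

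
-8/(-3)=2.67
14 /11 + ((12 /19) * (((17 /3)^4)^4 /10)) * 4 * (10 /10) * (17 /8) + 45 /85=154693928973204355158704 /254908332855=606861012508.36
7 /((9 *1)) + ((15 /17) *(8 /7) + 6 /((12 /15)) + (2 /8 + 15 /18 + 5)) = 65843 /4284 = 15.37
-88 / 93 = -0.95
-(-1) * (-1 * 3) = -3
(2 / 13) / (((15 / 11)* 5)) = 22 / 975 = 0.02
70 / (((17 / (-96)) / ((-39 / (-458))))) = -131040 / 3893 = -33.66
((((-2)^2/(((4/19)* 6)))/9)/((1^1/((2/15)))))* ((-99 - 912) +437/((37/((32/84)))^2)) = -11596498969/244510245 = -47.43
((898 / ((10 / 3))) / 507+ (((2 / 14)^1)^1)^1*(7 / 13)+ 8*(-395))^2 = 7127223338596 / 714025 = 9981756.01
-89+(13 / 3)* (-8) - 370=-1481 / 3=-493.67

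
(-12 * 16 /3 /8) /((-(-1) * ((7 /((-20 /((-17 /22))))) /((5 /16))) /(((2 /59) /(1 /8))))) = -17600 /7021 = -2.51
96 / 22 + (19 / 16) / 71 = 54737 / 12496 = 4.38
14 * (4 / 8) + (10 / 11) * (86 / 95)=1635 / 209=7.82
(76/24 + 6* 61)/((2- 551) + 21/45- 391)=-11075/28186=-0.39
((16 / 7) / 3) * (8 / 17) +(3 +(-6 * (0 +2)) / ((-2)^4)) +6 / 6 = 5153 / 1428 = 3.61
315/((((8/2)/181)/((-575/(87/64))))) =-174846000/29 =-6029172.41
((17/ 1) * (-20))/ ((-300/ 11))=187/ 15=12.47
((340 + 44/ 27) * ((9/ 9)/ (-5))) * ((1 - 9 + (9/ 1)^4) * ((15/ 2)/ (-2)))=15111218/ 9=1679024.22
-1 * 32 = -32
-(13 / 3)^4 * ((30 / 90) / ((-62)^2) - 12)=3952356863 / 934092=4231.23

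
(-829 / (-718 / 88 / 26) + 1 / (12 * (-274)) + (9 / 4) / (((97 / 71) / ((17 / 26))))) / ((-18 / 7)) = -3442012520849 / 3349067202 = -1027.75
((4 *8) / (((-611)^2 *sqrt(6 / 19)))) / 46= 8 *sqrt(114) / 25759149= 0.00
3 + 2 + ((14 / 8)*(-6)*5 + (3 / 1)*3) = -77 / 2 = -38.50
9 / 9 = 1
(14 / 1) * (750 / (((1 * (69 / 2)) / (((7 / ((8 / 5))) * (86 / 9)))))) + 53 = 12776.43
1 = 1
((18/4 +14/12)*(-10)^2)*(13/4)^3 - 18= 932861/48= 19434.60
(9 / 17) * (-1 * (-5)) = 45 / 17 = 2.65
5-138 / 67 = 197 / 67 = 2.94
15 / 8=1.88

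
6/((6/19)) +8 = 27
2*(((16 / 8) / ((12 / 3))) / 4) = 1 / 4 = 0.25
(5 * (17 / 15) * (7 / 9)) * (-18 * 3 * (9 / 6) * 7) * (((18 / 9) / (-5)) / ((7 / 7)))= 4998 / 5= 999.60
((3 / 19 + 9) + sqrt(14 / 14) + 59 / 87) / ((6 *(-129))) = -8956 / 639711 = -0.01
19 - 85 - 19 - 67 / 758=-64497 / 758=-85.09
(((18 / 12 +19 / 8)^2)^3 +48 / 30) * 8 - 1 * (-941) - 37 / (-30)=13781973199 / 491520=28039.50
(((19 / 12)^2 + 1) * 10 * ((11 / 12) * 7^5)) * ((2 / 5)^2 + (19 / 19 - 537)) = -62534460373 / 216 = -289511390.62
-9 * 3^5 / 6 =-729 / 2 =-364.50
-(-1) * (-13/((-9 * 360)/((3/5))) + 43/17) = 232421/91800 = 2.53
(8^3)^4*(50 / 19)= 3435973836800 / 19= 180840728252.63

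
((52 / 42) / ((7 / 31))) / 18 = 403 / 1323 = 0.30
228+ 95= 323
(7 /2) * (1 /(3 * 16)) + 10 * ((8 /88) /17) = 2269 /17952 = 0.13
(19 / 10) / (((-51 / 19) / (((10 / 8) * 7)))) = -2527 / 408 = -6.19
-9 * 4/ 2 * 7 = -126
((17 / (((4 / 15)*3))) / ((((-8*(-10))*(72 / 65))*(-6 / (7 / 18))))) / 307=-7735 / 152782848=-0.00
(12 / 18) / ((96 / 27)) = 3 / 16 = 0.19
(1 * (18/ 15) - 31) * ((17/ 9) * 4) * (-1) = 10132/ 45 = 225.16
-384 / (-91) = 384 / 91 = 4.22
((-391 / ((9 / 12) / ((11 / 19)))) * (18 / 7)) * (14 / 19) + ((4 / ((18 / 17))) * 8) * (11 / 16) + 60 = -1595585 / 3249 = -491.10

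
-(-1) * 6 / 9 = 2 / 3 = 0.67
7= 7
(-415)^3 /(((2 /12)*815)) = -85768050 /163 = -526184.36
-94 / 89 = -1.06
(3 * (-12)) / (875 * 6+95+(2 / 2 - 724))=-18 / 2311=-0.01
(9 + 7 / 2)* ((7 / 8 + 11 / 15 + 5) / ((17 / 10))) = 19825 / 408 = 48.59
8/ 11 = 0.73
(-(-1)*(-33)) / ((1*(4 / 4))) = -33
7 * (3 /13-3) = -252 /13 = -19.38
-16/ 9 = -1.78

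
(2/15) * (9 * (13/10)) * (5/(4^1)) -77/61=839/1220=0.69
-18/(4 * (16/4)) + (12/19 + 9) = 1293/152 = 8.51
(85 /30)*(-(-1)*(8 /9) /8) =17 /54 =0.31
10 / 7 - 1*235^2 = -55223.57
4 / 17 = 0.24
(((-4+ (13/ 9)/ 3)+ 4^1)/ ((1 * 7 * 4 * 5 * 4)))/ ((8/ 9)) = 13/ 13440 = 0.00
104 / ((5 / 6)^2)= 3744 / 25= 149.76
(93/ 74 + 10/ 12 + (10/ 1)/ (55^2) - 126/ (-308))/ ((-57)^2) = 336109/ 436373190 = 0.00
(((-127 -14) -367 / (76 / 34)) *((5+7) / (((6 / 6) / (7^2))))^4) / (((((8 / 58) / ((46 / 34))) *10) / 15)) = -173373240833391312 / 323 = -536759259546103.13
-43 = -43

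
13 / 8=1.62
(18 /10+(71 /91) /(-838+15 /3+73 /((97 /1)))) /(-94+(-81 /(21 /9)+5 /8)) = -66081797 /4704878295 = -0.01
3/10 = 0.30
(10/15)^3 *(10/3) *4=320/81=3.95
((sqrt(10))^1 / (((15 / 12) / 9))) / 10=18*sqrt(10) / 25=2.28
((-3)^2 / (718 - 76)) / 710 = 3 / 151940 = 0.00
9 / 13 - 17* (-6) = 1335 / 13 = 102.69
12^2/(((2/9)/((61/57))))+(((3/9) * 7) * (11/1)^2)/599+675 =46739890/34143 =1368.95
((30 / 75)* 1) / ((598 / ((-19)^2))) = 361 / 1495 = 0.24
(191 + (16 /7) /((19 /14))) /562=0.34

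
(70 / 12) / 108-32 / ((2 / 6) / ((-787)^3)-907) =19186137924641 / 214866026929368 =0.09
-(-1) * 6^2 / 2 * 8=144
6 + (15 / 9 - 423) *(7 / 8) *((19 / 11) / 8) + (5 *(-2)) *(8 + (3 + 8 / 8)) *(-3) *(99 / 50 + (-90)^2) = 1924981873 / 660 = 2916639.20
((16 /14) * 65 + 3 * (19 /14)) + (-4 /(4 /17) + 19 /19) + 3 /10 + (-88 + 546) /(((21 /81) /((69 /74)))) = 2214276 /1295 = 1709.87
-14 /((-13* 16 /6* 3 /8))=14 /13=1.08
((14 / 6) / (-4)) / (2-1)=-7 / 12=-0.58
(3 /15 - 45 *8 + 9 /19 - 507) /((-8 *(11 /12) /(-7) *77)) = -10.74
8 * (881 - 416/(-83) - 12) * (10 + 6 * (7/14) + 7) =11606880/83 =139841.93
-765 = -765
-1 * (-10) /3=10 /3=3.33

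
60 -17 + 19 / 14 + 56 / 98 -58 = -183 / 14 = -13.07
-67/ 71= -0.94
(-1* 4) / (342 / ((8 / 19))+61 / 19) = -304 / 61975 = -0.00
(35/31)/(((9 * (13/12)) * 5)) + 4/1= 4864/1209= 4.02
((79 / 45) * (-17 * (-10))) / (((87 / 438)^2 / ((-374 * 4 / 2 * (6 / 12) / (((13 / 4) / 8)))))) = -685225159168 / 98397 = -6963882.63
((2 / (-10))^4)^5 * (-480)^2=9216 / 3814697265625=0.00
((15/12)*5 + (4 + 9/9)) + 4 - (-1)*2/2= 65/4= 16.25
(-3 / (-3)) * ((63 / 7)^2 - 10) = 71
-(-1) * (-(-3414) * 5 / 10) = 1707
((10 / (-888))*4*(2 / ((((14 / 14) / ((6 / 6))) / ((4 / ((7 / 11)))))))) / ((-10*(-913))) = -4 / 64491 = -0.00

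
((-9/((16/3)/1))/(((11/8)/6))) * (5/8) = -405/88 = -4.60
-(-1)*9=9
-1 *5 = -5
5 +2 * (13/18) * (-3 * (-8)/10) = 127/15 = 8.47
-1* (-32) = 32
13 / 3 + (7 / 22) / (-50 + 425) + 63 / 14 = 12147 / 1375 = 8.83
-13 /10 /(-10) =13 /100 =0.13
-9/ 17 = -0.53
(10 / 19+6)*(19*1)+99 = 223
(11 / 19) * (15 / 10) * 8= 132 / 19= 6.95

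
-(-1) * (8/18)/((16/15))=5/12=0.42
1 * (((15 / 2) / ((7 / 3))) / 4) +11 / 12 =289 / 168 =1.72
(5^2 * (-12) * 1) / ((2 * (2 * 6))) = -25 / 2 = -12.50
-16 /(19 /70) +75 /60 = -4385 /76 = -57.70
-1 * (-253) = 253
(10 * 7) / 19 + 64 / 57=274 / 57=4.81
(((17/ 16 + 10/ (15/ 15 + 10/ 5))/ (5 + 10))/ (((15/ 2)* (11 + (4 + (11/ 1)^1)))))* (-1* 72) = -211/ 1950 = -0.11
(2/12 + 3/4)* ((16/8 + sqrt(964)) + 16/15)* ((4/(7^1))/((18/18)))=506/315 + 22* sqrt(241)/21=17.87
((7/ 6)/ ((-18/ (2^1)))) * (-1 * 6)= 7/ 9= 0.78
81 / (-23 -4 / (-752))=-5076 / 1441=-3.52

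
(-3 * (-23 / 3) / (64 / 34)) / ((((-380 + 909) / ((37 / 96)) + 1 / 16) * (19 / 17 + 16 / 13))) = 3197207 / 843459078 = 0.00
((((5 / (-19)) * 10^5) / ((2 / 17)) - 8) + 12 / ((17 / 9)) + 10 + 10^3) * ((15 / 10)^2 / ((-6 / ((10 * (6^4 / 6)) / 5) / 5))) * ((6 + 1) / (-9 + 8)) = -407810792340 / 323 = -1262572112.51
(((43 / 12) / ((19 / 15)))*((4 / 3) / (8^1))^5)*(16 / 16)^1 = 215 / 590976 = 0.00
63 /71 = 0.89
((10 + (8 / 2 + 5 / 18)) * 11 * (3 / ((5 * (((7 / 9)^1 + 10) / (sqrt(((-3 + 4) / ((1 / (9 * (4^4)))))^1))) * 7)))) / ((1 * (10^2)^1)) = 50886 / 84875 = 0.60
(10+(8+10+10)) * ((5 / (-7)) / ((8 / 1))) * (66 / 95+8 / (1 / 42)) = -15993 / 14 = -1142.36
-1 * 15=-15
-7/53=-0.13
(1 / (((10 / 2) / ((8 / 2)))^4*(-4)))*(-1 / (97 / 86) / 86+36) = -223424 / 60625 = -3.69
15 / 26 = 0.58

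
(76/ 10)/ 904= 19/ 2260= 0.01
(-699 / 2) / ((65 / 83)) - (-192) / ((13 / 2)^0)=-33057 / 130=-254.28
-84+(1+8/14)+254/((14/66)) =1115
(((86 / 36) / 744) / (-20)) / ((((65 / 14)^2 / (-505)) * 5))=212807 / 282906000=0.00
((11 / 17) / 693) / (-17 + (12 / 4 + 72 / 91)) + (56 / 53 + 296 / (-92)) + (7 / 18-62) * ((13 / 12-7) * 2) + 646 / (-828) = 976700712053 / 1345088484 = 726.12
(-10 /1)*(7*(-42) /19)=2940 /19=154.74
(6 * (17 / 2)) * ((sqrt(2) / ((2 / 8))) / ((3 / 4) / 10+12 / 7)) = 19040 * sqrt(2) / 167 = 161.24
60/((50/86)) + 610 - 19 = 694.20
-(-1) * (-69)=-69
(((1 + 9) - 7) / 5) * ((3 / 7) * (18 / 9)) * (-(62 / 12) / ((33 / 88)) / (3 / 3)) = -248 / 35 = -7.09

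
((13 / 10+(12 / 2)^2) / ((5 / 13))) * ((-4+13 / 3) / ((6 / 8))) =9698 / 225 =43.10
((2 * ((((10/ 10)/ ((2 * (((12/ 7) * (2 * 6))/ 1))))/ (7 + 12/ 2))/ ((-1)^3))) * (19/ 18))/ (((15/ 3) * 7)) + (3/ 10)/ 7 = 50411/ 1179360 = 0.04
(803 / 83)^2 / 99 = 58619 / 62001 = 0.95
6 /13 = 0.46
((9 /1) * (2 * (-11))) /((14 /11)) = -155.57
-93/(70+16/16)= -93/71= -1.31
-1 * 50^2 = -2500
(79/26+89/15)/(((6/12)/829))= 2900671/195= 14875.24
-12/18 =-2/3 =-0.67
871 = 871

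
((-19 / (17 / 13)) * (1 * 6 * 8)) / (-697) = 11856 / 11849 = 1.00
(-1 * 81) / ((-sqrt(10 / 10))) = 81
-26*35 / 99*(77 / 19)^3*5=-188838650 / 61731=-3059.06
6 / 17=0.35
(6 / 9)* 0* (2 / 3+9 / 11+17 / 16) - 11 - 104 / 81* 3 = -401 / 27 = -14.85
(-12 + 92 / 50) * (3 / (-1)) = 762 / 25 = 30.48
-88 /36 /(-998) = 11 /4491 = 0.00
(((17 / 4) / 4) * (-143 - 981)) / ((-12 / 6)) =4777 / 8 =597.12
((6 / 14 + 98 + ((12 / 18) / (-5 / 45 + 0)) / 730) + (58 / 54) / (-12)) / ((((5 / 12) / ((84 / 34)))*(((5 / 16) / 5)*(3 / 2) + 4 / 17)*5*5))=5209615424 / 73501875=70.88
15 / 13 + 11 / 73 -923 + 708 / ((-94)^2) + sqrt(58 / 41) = -1932020028 / 2096341 + sqrt(2378) / 41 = -920.43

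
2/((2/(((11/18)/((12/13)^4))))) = 314171/373248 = 0.84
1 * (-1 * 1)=-1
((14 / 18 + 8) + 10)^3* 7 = 33787663 / 729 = 46347.96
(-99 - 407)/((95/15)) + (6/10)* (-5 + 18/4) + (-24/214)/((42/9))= -11415933/142310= -80.22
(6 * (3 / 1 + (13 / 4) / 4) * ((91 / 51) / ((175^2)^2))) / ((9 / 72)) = 793 / 2277734375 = 0.00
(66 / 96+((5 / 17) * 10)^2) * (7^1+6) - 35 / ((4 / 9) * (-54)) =1704211 / 13872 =122.85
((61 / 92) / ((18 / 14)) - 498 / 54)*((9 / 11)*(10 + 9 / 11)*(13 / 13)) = -857871 / 11132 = -77.06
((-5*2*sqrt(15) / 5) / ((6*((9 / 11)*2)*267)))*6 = -11*sqrt(15) / 2403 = -0.02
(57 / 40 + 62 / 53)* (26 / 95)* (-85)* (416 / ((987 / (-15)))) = 126434984 / 331303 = 381.63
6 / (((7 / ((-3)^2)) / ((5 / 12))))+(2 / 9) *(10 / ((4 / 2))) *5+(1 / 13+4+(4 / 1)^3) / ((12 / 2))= 16475 / 819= 20.12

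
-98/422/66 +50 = 696251/13926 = 50.00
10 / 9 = 1.11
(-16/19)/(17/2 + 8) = -32/627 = -0.05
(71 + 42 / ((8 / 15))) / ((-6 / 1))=-599 / 24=-24.96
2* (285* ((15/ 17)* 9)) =76950/ 17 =4526.47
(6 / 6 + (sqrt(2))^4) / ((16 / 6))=15 / 8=1.88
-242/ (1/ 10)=-2420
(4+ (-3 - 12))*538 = -5918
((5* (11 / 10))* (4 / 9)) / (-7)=-22 / 63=-0.35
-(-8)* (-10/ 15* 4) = -64/ 3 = -21.33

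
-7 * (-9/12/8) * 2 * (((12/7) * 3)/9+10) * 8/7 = 111/7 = 15.86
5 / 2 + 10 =25 / 2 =12.50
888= 888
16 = 16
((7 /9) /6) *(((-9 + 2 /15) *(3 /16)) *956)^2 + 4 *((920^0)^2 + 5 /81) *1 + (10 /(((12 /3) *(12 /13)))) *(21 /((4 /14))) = 21231855199 /64800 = 327652.09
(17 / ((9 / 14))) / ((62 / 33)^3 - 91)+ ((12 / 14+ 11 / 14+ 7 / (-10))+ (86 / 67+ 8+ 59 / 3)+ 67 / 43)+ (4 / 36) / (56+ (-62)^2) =66827814459170353 / 2146193494836300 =31.14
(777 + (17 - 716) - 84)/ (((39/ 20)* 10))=-4/ 13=-0.31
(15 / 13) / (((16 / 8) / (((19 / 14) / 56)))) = 285 / 20384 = 0.01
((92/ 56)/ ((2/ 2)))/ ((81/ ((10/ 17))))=0.01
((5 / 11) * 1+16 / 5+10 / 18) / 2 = 1042 / 495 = 2.11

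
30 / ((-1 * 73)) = -30 / 73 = -0.41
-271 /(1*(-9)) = 271 /9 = 30.11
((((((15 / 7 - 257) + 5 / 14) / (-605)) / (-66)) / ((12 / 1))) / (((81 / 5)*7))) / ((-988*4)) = 509 / 429477624576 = 0.00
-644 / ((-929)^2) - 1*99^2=-8458665485 / 863041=-9801.00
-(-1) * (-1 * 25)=-25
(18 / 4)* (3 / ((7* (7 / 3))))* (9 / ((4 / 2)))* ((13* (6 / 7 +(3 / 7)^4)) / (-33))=-6757101 / 5176556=-1.31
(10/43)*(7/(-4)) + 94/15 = 7559/1290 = 5.86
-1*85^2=-7225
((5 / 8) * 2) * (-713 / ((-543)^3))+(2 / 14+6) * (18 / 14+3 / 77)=2808849076343 / 345182083092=8.14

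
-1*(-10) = 10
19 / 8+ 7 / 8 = 13 / 4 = 3.25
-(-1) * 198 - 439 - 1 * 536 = -777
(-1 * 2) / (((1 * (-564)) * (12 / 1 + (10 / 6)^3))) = 9 / 42206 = 0.00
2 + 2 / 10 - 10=-39 / 5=-7.80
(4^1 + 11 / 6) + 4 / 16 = 73 / 12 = 6.08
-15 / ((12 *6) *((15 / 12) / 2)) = -1 / 3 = -0.33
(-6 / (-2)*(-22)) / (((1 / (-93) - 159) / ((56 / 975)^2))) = 534688 / 390495625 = 0.00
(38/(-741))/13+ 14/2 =7.00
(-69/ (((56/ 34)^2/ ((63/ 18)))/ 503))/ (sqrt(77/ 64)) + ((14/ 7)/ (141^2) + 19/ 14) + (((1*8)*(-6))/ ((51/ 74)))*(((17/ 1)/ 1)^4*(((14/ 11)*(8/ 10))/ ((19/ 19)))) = -90667711697183/ 15308370 - 10030323*sqrt(77)/ 2156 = -5963577.75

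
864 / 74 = 432 / 37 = 11.68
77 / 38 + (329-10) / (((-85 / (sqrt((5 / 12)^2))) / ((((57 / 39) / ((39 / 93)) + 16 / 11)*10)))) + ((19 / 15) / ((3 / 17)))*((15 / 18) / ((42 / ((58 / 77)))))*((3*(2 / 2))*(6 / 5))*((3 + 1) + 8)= -31151073229 / 441335895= -70.58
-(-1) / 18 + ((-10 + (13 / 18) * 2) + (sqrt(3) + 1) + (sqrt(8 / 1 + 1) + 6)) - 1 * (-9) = sqrt(3) + 21 / 2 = 12.23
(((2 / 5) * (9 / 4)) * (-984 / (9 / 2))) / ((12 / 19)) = -311.60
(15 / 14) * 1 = 1.07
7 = 7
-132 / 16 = -33 / 4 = -8.25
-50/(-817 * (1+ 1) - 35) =50/1669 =0.03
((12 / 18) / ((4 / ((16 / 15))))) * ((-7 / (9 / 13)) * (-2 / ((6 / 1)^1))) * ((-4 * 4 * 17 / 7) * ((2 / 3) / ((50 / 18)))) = -56576 / 10125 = -5.59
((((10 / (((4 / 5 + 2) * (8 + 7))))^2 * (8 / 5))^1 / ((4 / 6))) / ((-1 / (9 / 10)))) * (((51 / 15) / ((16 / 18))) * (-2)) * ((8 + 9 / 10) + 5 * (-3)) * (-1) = 27999 / 4900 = 5.71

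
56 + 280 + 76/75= 25276/75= 337.01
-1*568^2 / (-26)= 161312 / 13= 12408.62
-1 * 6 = -6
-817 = -817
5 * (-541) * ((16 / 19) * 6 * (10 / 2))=-1298400 / 19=-68336.84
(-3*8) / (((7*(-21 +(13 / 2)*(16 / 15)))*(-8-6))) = -180 / 10339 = -0.02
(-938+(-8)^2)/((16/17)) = -7429/8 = -928.62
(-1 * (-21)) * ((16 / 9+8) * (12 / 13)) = 2464 / 13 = 189.54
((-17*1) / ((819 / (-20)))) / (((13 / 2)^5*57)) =10880 / 17333071119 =0.00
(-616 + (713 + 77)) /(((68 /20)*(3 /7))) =2030 /17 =119.41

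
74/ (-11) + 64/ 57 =-3514/ 627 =-5.60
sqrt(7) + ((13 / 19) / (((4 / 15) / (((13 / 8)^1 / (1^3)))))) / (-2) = -2535 / 1216 + sqrt(7) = 0.56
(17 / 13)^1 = 17 / 13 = 1.31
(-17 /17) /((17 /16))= -16 /17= -0.94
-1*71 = -71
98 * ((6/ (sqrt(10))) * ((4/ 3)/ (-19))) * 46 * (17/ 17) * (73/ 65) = -1316336 * sqrt(10)/ 6175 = -674.11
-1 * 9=-9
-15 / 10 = -3 / 2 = -1.50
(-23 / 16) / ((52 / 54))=-621 / 416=-1.49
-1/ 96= -0.01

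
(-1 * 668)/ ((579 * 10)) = -334/ 2895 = -0.12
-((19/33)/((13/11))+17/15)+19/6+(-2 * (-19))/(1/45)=222501/130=1711.55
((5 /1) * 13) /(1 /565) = 36725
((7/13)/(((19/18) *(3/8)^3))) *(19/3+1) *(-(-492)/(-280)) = -461824/3705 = -124.65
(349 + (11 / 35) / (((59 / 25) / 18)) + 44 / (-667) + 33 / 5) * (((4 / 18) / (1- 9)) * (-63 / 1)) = 123249557 / 196765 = 626.38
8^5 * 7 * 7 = 1605632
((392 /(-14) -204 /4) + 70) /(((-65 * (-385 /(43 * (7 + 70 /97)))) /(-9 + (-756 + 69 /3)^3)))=1482565847274 /31525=47028258.44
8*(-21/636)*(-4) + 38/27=3526/1431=2.46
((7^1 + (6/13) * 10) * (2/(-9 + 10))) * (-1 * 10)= -232.31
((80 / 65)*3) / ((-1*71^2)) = -48 / 65533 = -0.00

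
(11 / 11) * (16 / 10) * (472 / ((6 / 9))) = 5664 / 5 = 1132.80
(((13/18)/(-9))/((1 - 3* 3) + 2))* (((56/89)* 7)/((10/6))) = 0.04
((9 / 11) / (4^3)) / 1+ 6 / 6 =713 / 704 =1.01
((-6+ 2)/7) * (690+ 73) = -436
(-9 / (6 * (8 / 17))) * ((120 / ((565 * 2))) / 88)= -153 / 39776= -0.00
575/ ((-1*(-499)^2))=-575/ 249001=-0.00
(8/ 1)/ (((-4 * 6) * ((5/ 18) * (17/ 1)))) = -6/ 85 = -0.07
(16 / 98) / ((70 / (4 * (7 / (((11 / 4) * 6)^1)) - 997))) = -26276 / 11319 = -2.32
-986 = -986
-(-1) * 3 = 3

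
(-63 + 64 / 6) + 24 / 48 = -311 / 6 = -51.83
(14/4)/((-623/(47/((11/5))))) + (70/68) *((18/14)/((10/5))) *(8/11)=12025/33286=0.36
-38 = -38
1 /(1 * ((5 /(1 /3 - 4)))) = -11 /15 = -0.73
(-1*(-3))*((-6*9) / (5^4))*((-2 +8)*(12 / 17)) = -11664 / 10625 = -1.10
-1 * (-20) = 20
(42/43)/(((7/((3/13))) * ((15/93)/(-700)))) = -78120/559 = -139.75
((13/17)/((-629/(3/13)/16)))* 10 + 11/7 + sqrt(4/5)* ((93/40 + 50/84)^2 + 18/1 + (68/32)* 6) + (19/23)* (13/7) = 5269220/1721573 + 27714409* sqrt(5)/1764000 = 38.19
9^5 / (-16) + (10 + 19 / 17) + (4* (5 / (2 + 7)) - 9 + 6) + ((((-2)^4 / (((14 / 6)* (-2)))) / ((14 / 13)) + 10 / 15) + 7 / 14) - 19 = -443971097 / 119952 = -3701.24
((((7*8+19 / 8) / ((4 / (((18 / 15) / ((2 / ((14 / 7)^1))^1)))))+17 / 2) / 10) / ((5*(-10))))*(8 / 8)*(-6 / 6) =2081 / 40000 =0.05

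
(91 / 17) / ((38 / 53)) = 4823 / 646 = 7.47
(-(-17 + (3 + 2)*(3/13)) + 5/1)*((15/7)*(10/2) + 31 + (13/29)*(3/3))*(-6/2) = -6958467/2639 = -2636.78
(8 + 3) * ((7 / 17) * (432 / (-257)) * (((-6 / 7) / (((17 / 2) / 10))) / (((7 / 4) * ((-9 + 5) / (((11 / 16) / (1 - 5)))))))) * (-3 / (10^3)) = -29403 / 51991100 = -0.00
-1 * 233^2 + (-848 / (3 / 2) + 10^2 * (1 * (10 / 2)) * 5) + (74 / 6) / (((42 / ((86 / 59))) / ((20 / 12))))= -583795216 / 11151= -52353.62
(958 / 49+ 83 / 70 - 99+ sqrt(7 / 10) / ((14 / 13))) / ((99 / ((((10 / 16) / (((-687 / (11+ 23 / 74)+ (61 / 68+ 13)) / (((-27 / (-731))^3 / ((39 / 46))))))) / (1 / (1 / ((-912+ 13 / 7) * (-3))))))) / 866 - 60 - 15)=1125777117249 / 5661859971790157933 - 381629313 * sqrt(70) / 1617674277654330838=0.00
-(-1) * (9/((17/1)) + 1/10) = 107/170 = 0.63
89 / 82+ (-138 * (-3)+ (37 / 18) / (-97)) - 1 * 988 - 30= -21580882 / 35793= -602.94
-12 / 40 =-3 / 10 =-0.30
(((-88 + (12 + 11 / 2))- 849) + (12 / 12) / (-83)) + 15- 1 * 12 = -916.51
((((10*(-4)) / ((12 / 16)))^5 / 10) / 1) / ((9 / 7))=-73400320000 / 2187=-33562103.34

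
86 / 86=1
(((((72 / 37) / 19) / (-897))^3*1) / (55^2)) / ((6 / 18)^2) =-124416 / 28093439860879003325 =-0.00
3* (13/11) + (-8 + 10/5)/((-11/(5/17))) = 63/17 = 3.71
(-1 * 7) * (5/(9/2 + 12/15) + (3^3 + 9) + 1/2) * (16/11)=-222264/583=-381.24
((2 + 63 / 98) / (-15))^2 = 1369 / 44100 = 0.03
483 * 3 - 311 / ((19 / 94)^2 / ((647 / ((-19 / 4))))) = 7121752339 / 6859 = 1038307.67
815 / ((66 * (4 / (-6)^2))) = 2445 / 22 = 111.14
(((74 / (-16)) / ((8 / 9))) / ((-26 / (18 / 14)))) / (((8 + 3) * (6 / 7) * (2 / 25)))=24975 / 73216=0.34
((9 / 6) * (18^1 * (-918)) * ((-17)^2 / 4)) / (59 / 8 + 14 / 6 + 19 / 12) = -42978924 / 271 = -158593.82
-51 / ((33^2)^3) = -17 / 430489323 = -0.00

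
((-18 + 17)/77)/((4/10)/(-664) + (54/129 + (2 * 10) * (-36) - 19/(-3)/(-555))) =23769540/1317039132871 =0.00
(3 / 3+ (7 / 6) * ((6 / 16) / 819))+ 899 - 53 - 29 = 818.00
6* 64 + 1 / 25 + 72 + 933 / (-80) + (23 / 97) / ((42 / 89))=362488187 / 814800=444.88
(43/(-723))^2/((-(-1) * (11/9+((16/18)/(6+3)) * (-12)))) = 5547/58081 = 0.10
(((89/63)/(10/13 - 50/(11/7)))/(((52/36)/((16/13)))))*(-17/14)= 16643/353535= 0.05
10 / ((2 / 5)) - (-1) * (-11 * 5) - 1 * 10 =-40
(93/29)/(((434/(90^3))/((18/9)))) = 2187000/203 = 10773.40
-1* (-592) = 592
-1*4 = -4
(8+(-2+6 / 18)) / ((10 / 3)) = 19 / 10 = 1.90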